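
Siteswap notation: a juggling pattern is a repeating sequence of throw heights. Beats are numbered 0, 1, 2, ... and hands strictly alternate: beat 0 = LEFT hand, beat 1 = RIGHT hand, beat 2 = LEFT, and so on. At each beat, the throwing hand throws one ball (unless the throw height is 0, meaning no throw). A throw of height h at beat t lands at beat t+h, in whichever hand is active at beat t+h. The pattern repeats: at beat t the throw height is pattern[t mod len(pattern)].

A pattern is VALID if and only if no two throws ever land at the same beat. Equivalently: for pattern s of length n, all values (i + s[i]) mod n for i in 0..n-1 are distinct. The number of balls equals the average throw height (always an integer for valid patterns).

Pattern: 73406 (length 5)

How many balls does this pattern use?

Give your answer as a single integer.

Pattern = [7, 3, 4, 0, 6], length n = 5
  position 0: throw height = 7, running sum = 7
  position 1: throw height = 3, running sum = 10
  position 2: throw height = 4, running sum = 14
  position 3: throw height = 0, running sum = 14
  position 4: throw height = 6, running sum = 20
Total sum = 20; balls = sum / n = 20 / 5 = 4

Answer: 4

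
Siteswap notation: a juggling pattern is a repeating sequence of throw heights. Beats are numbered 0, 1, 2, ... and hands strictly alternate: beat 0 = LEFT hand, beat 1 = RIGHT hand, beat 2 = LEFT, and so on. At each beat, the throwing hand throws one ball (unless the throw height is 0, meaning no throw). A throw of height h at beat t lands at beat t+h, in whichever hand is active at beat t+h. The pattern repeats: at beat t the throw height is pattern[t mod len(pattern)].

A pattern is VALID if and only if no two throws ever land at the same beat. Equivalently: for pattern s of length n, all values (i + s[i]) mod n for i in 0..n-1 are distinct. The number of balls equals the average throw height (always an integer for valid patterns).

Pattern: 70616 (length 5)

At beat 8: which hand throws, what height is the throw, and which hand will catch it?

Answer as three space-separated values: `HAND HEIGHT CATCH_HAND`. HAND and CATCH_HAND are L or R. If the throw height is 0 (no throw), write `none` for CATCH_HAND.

Beat 8: 8 mod 2 = 0, so hand = L
Throw height = pattern[8 mod 5] = pattern[3] = 1
Lands at beat 8+1=9, 9 mod 2 = 1, so catch hand = R

Answer: L 1 R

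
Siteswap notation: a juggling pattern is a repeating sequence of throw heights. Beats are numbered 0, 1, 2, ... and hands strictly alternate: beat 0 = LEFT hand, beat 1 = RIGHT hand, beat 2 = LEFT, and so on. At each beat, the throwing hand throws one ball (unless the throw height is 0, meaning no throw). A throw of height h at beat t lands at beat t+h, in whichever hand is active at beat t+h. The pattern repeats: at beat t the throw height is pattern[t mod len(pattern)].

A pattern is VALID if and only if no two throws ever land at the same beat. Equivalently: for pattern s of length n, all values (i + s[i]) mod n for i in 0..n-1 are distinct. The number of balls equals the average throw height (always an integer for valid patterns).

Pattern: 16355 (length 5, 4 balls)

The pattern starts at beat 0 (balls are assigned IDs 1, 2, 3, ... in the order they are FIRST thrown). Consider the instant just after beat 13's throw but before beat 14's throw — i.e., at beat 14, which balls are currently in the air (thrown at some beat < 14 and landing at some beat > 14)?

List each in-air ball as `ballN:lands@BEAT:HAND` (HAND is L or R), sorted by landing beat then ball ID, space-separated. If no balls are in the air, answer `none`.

Answer: ball2:lands@15:R ball1:lands@17:R ball3:lands@18:L

Derivation:
Beat 0 (L): throw ball1 h=1 -> lands@1:R; in-air after throw: [b1@1:R]
Beat 1 (R): throw ball1 h=6 -> lands@7:R; in-air after throw: [b1@7:R]
Beat 2 (L): throw ball2 h=3 -> lands@5:R; in-air after throw: [b2@5:R b1@7:R]
Beat 3 (R): throw ball3 h=5 -> lands@8:L; in-air after throw: [b2@5:R b1@7:R b3@8:L]
Beat 4 (L): throw ball4 h=5 -> lands@9:R; in-air after throw: [b2@5:R b1@7:R b3@8:L b4@9:R]
Beat 5 (R): throw ball2 h=1 -> lands@6:L; in-air after throw: [b2@6:L b1@7:R b3@8:L b4@9:R]
Beat 6 (L): throw ball2 h=6 -> lands@12:L; in-air after throw: [b1@7:R b3@8:L b4@9:R b2@12:L]
Beat 7 (R): throw ball1 h=3 -> lands@10:L; in-air after throw: [b3@8:L b4@9:R b1@10:L b2@12:L]
Beat 8 (L): throw ball3 h=5 -> lands@13:R; in-air after throw: [b4@9:R b1@10:L b2@12:L b3@13:R]
Beat 9 (R): throw ball4 h=5 -> lands@14:L; in-air after throw: [b1@10:L b2@12:L b3@13:R b4@14:L]
Beat 10 (L): throw ball1 h=1 -> lands@11:R; in-air after throw: [b1@11:R b2@12:L b3@13:R b4@14:L]
Beat 11 (R): throw ball1 h=6 -> lands@17:R; in-air after throw: [b2@12:L b3@13:R b4@14:L b1@17:R]
Beat 12 (L): throw ball2 h=3 -> lands@15:R; in-air after throw: [b3@13:R b4@14:L b2@15:R b1@17:R]
Beat 13 (R): throw ball3 h=5 -> lands@18:L; in-air after throw: [b4@14:L b2@15:R b1@17:R b3@18:L]
Beat 14 (L): throw ball4 h=5 -> lands@19:R; in-air after throw: [b2@15:R b1@17:R b3@18:L b4@19:R]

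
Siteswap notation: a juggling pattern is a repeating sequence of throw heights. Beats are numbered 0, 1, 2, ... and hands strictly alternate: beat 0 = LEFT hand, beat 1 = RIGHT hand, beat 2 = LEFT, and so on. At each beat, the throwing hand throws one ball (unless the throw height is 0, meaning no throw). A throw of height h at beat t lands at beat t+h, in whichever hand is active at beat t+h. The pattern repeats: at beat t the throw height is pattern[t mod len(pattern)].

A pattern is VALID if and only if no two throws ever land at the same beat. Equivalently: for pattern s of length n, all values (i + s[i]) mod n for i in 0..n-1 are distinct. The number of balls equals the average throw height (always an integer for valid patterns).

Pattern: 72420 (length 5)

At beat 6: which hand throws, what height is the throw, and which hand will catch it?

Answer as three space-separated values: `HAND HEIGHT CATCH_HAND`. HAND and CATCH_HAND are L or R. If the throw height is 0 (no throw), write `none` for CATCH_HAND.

Answer: L 2 L

Derivation:
Beat 6: 6 mod 2 = 0, so hand = L
Throw height = pattern[6 mod 5] = pattern[1] = 2
Lands at beat 6+2=8, 8 mod 2 = 0, so catch hand = L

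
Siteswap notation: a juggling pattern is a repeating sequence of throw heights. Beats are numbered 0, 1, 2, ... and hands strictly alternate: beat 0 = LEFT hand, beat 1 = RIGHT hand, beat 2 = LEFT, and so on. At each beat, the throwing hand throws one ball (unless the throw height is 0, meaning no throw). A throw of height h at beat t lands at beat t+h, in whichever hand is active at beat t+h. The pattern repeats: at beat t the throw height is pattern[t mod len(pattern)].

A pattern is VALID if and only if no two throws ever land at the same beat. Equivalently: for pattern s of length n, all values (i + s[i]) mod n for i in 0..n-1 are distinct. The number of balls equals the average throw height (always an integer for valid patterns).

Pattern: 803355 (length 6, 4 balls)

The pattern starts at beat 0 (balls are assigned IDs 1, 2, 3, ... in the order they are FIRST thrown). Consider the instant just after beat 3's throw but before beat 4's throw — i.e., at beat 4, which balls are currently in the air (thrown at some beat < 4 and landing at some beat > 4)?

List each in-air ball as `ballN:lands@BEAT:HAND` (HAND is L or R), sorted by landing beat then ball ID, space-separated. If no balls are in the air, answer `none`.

Answer: ball2:lands@5:R ball3:lands@6:L ball1:lands@8:L

Derivation:
Beat 0 (L): throw ball1 h=8 -> lands@8:L; in-air after throw: [b1@8:L]
Beat 2 (L): throw ball2 h=3 -> lands@5:R; in-air after throw: [b2@5:R b1@8:L]
Beat 3 (R): throw ball3 h=3 -> lands@6:L; in-air after throw: [b2@5:R b3@6:L b1@8:L]
Beat 4 (L): throw ball4 h=5 -> lands@9:R; in-air after throw: [b2@5:R b3@6:L b1@8:L b4@9:R]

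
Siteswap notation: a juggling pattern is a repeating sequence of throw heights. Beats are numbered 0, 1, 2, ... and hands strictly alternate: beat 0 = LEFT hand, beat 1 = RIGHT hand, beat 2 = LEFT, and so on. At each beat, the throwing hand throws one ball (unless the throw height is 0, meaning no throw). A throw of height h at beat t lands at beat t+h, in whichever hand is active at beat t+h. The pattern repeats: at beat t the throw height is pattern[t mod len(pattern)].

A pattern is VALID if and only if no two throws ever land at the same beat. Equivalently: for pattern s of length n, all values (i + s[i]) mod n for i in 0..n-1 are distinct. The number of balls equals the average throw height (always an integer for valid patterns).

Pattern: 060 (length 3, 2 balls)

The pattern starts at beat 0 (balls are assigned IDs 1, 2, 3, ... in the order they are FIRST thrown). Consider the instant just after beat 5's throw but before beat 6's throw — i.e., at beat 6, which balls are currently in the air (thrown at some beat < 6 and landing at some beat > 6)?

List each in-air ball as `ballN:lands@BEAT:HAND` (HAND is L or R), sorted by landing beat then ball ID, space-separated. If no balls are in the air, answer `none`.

Answer: ball1:lands@7:R ball2:lands@10:L

Derivation:
Beat 1 (R): throw ball1 h=6 -> lands@7:R; in-air after throw: [b1@7:R]
Beat 4 (L): throw ball2 h=6 -> lands@10:L; in-air after throw: [b1@7:R b2@10:L]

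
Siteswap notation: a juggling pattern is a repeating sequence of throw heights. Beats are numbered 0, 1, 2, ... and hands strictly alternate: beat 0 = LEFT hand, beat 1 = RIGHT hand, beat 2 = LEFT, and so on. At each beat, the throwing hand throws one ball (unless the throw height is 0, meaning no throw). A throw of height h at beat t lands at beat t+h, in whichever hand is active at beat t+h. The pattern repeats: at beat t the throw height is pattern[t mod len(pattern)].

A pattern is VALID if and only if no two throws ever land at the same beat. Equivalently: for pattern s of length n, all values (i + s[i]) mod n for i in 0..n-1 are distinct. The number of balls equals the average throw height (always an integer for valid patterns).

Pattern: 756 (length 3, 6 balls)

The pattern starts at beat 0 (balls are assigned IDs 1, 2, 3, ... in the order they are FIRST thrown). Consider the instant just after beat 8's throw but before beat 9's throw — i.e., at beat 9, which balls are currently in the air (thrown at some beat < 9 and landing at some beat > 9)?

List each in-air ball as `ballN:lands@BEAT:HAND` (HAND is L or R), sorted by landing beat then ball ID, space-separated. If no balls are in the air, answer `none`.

Beat 0 (L): throw ball1 h=7 -> lands@7:R; in-air after throw: [b1@7:R]
Beat 1 (R): throw ball2 h=5 -> lands@6:L; in-air after throw: [b2@6:L b1@7:R]
Beat 2 (L): throw ball3 h=6 -> lands@8:L; in-air after throw: [b2@6:L b1@7:R b3@8:L]
Beat 3 (R): throw ball4 h=7 -> lands@10:L; in-air after throw: [b2@6:L b1@7:R b3@8:L b4@10:L]
Beat 4 (L): throw ball5 h=5 -> lands@9:R; in-air after throw: [b2@6:L b1@7:R b3@8:L b5@9:R b4@10:L]
Beat 5 (R): throw ball6 h=6 -> lands@11:R; in-air after throw: [b2@6:L b1@7:R b3@8:L b5@9:R b4@10:L b6@11:R]
Beat 6 (L): throw ball2 h=7 -> lands@13:R; in-air after throw: [b1@7:R b3@8:L b5@9:R b4@10:L b6@11:R b2@13:R]
Beat 7 (R): throw ball1 h=5 -> lands@12:L; in-air after throw: [b3@8:L b5@9:R b4@10:L b6@11:R b1@12:L b2@13:R]
Beat 8 (L): throw ball3 h=6 -> lands@14:L; in-air after throw: [b5@9:R b4@10:L b6@11:R b1@12:L b2@13:R b3@14:L]
Beat 9 (R): throw ball5 h=7 -> lands@16:L; in-air after throw: [b4@10:L b6@11:R b1@12:L b2@13:R b3@14:L b5@16:L]

Answer: ball4:lands@10:L ball6:lands@11:R ball1:lands@12:L ball2:lands@13:R ball3:lands@14:L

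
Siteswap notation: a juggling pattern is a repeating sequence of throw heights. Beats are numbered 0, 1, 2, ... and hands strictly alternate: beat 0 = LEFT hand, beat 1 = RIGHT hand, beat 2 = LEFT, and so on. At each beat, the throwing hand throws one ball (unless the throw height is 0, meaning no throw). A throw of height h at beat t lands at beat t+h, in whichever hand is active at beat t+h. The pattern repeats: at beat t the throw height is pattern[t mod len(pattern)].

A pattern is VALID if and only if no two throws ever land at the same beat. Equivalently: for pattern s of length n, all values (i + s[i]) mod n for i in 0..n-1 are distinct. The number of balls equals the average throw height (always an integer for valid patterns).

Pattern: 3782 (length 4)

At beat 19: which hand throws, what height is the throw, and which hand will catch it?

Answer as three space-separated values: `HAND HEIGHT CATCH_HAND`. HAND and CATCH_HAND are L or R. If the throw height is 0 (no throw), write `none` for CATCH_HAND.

Answer: R 2 R

Derivation:
Beat 19: 19 mod 2 = 1, so hand = R
Throw height = pattern[19 mod 4] = pattern[3] = 2
Lands at beat 19+2=21, 21 mod 2 = 1, so catch hand = R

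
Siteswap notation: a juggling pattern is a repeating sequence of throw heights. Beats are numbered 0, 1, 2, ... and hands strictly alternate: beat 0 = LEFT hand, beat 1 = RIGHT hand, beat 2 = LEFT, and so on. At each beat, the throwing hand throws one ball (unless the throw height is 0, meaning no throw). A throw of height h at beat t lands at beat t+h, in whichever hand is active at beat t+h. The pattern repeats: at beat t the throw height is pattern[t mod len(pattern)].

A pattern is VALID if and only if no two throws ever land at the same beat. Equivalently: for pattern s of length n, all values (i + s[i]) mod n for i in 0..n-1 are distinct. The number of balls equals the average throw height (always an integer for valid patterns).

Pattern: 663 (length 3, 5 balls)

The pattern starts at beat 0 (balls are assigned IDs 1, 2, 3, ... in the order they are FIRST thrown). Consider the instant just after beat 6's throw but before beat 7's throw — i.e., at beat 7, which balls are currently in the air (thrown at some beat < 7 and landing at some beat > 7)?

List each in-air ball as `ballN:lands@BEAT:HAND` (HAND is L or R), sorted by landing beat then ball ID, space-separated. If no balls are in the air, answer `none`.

Answer: ball3:lands@8:L ball4:lands@9:R ball5:lands@10:L ball1:lands@12:L

Derivation:
Beat 0 (L): throw ball1 h=6 -> lands@6:L; in-air after throw: [b1@6:L]
Beat 1 (R): throw ball2 h=6 -> lands@7:R; in-air after throw: [b1@6:L b2@7:R]
Beat 2 (L): throw ball3 h=3 -> lands@5:R; in-air after throw: [b3@5:R b1@6:L b2@7:R]
Beat 3 (R): throw ball4 h=6 -> lands@9:R; in-air after throw: [b3@5:R b1@6:L b2@7:R b4@9:R]
Beat 4 (L): throw ball5 h=6 -> lands@10:L; in-air after throw: [b3@5:R b1@6:L b2@7:R b4@9:R b5@10:L]
Beat 5 (R): throw ball3 h=3 -> lands@8:L; in-air after throw: [b1@6:L b2@7:R b3@8:L b4@9:R b5@10:L]
Beat 6 (L): throw ball1 h=6 -> lands@12:L; in-air after throw: [b2@7:R b3@8:L b4@9:R b5@10:L b1@12:L]
Beat 7 (R): throw ball2 h=6 -> lands@13:R; in-air after throw: [b3@8:L b4@9:R b5@10:L b1@12:L b2@13:R]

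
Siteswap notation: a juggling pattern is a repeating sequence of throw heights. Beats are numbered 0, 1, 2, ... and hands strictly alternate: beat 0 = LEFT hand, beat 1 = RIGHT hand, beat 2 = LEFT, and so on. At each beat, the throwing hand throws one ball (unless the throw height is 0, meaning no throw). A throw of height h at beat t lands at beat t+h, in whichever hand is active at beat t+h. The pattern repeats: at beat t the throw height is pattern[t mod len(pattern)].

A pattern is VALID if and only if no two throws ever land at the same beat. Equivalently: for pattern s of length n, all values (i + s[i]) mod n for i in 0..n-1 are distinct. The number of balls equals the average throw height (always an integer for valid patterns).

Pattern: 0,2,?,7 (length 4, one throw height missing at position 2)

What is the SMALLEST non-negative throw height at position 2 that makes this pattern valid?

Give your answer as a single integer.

i=0: (0 + 0) mod 4 = 0
i=1: (1 + 2) mod 4 = 3
i=2: s[i]=? (unknown)
i=3: (3 + 7) mod 4 = 2
Known residues: [0, 2, 3]; need a permutation of 0..3, so missing residue r = 1
Need (2 + s) mod 4 = 1; smallest s = (1 - 2) mod 4 = 3

Answer: 3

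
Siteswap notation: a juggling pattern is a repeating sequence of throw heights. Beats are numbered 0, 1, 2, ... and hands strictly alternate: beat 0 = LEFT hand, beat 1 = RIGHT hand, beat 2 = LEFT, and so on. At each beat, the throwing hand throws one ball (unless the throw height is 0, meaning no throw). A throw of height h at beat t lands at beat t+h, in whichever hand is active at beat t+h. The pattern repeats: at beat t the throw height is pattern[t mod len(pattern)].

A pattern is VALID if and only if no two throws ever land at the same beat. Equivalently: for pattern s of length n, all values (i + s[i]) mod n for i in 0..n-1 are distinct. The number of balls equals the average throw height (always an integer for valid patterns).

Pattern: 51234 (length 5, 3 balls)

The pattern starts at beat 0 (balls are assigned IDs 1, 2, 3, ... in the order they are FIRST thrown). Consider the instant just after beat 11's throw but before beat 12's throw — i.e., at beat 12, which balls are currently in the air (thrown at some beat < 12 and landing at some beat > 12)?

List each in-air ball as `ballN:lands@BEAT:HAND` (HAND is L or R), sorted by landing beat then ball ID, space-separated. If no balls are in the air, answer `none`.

Answer: ball3:lands@13:R ball1:lands@15:R

Derivation:
Beat 0 (L): throw ball1 h=5 -> lands@5:R; in-air after throw: [b1@5:R]
Beat 1 (R): throw ball2 h=1 -> lands@2:L; in-air after throw: [b2@2:L b1@5:R]
Beat 2 (L): throw ball2 h=2 -> lands@4:L; in-air after throw: [b2@4:L b1@5:R]
Beat 3 (R): throw ball3 h=3 -> lands@6:L; in-air after throw: [b2@4:L b1@5:R b3@6:L]
Beat 4 (L): throw ball2 h=4 -> lands@8:L; in-air after throw: [b1@5:R b3@6:L b2@8:L]
Beat 5 (R): throw ball1 h=5 -> lands@10:L; in-air after throw: [b3@6:L b2@8:L b1@10:L]
Beat 6 (L): throw ball3 h=1 -> lands@7:R; in-air after throw: [b3@7:R b2@8:L b1@10:L]
Beat 7 (R): throw ball3 h=2 -> lands@9:R; in-air after throw: [b2@8:L b3@9:R b1@10:L]
Beat 8 (L): throw ball2 h=3 -> lands@11:R; in-air after throw: [b3@9:R b1@10:L b2@11:R]
Beat 9 (R): throw ball3 h=4 -> lands@13:R; in-air after throw: [b1@10:L b2@11:R b3@13:R]
Beat 10 (L): throw ball1 h=5 -> lands@15:R; in-air after throw: [b2@11:R b3@13:R b1@15:R]
Beat 11 (R): throw ball2 h=1 -> lands@12:L; in-air after throw: [b2@12:L b3@13:R b1@15:R]
Beat 12 (L): throw ball2 h=2 -> lands@14:L; in-air after throw: [b3@13:R b2@14:L b1@15:R]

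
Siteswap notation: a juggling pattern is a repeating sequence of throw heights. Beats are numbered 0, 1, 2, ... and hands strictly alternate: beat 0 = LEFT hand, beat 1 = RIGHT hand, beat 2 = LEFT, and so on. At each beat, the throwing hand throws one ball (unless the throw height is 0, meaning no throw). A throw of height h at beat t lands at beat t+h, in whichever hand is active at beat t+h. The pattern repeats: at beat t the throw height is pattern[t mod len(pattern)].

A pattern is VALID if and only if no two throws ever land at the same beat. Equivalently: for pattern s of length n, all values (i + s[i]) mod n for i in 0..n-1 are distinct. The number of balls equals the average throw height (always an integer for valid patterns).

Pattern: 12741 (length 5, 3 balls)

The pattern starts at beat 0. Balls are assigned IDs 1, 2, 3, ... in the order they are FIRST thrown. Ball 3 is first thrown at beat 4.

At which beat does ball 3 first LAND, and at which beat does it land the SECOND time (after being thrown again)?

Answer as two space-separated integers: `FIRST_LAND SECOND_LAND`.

Beat 0 (L): throw ball1 h=1 -> lands@1:R; in-air after throw: [b1@1:R]
Beat 1 (R): throw ball1 h=2 -> lands@3:R; in-air after throw: [b1@3:R]
Beat 2 (L): throw ball2 h=7 -> lands@9:R; in-air after throw: [b1@3:R b2@9:R]
Beat 3 (R): throw ball1 h=4 -> lands@7:R; in-air after throw: [b1@7:R b2@9:R]
Beat 4 (L): throw ball3 h=1 -> lands@5:R; in-air after throw: [b3@5:R b1@7:R b2@9:R]
Beat 5 (R): throw ball3 h=1 -> lands@6:L; in-air after throw: [b3@6:L b1@7:R b2@9:R]
Beat 6 (L): throw ball3 h=2 -> lands@8:L; in-air after throw: [b1@7:R b3@8:L b2@9:R]
Ball 3: thrown@4 h=1 -> first land @5; rethrown@5 h=1 -> second land @6

Answer: 5 6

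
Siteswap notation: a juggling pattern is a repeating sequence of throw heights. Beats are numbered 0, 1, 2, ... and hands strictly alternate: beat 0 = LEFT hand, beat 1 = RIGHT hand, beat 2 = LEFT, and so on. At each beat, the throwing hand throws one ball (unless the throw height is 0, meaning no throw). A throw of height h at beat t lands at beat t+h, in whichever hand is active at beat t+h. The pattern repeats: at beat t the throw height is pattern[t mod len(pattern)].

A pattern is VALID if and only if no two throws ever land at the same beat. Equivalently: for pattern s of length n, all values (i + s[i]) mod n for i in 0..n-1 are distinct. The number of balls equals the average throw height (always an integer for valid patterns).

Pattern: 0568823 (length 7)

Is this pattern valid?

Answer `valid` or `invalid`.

i=0: (i + s[i]) mod n = (0 + 0) mod 7 = 0
i=1: (i + s[i]) mod n = (1 + 5) mod 7 = 6
i=2: (i + s[i]) mod n = (2 + 6) mod 7 = 1
i=3: (i + s[i]) mod n = (3 + 8) mod 7 = 4
i=4: (i + s[i]) mod n = (4 + 8) mod 7 = 5
i=5: (i + s[i]) mod n = (5 + 2) mod 7 = 0
i=6: (i + s[i]) mod n = (6 + 3) mod 7 = 2
Residues: [0, 6, 1, 4, 5, 0, 2], distinct: False

Answer: invalid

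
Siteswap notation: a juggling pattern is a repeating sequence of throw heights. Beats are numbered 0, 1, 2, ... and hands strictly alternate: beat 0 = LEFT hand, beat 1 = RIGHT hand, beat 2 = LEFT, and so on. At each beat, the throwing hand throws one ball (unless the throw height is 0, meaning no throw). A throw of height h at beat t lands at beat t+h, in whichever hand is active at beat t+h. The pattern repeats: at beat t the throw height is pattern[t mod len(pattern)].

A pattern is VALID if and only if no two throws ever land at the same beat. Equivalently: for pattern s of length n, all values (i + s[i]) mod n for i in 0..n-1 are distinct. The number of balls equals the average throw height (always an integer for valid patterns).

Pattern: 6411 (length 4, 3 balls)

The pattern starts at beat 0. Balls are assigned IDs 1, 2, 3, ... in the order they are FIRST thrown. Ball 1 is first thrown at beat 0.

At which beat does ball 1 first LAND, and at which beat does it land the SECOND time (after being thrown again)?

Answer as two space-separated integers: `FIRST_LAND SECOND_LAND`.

Beat 0 (L): throw ball1 h=6 -> lands@6:L; in-air after throw: [b1@6:L]
Beat 1 (R): throw ball2 h=4 -> lands@5:R; in-air after throw: [b2@5:R b1@6:L]
Beat 2 (L): throw ball3 h=1 -> lands@3:R; in-air after throw: [b3@3:R b2@5:R b1@6:L]
Beat 3 (R): throw ball3 h=1 -> lands@4:L; in-air after throw: [b3@4:L b2@5:R b1@6:L]
Beat 4 (L): throw ball3 h=6 -> lands@10:L; in-air after throw: [b2@5:R b1@6:L b3@10:L]
Beat 5 (R): throw ball2 h=4 -> lands@9:R; in-air after throw: [b1@6:L b2@9:R b3@10:L]
Beat 6 (L): throw ball1 h=1 -> lands@7:R; in-air after throw: [b1@7:R b2@9:R b3@10:L]
Beat 7 (R): throw ball1 h=1 -> lands@8:L; in-air after throw: [b1@8:L b2@9:R b3@10:L]
Ball 1: thrown@0 h=6 -> first land @6; rethrown@6 h=1 -> second land @7

Answer: 6 7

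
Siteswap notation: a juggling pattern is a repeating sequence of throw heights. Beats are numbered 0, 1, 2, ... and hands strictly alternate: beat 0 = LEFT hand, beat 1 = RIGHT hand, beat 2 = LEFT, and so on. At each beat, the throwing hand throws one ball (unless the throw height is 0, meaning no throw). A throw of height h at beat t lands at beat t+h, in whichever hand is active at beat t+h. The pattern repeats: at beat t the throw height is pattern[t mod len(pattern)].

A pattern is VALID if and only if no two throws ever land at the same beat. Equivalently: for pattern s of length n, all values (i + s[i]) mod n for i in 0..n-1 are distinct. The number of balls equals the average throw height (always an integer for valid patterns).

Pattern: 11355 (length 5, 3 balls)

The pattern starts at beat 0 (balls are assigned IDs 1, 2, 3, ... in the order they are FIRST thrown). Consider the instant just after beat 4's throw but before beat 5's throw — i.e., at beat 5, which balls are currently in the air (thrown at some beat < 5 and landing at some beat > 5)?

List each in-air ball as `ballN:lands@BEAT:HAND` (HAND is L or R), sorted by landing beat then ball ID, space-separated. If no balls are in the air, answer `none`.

Beat 0 (L): throw ball1 h=1 -> lands@1:R; in-air after throw: [b1@1:R]
Beat 1 (R): throw ball1 h=1 -> lands@2:L; in-air after throw: [b1@2:L]
Beat 2 (L): throw ball1 h=3 -> lands@5:R; in-air after throw: [b1@5:R]
Beat 3 (R): throw ball2 h=5 -> lands@8:L; in-air after throw: [b1@5:R b2@8:L]
Beat 4 (L): throw ball3 h=5 -> lands@9:R; in-air after throw: [b1@5:R b2@8:L b3@9:R]
Beat 5 (R): throw ball1 h=1 -> lands@6:L; in-air after throw: [b1@6:L b2@8:L b3@9:R]

Answer: ball2:lands@8:L ball3:lands@9:R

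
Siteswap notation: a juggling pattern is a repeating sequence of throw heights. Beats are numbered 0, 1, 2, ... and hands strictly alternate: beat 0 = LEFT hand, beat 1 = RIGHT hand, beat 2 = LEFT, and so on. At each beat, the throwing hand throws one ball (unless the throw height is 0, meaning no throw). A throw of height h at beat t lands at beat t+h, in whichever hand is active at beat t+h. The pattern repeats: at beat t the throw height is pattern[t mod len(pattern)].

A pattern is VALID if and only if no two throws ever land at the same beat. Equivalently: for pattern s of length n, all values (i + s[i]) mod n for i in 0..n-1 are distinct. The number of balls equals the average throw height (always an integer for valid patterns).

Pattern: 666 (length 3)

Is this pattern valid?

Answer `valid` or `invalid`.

i=0: (i + s[i]) mod n = (0 + 6) mod 3 = 0
i=1: (i + s[i]) mod n = (1 + 6) mod 3 = 1
i=2: (i + s[i]) mod n = (2 + 6) mod 3 = 2
Residues: [0, 1, 2], distinct: True

Answer: valid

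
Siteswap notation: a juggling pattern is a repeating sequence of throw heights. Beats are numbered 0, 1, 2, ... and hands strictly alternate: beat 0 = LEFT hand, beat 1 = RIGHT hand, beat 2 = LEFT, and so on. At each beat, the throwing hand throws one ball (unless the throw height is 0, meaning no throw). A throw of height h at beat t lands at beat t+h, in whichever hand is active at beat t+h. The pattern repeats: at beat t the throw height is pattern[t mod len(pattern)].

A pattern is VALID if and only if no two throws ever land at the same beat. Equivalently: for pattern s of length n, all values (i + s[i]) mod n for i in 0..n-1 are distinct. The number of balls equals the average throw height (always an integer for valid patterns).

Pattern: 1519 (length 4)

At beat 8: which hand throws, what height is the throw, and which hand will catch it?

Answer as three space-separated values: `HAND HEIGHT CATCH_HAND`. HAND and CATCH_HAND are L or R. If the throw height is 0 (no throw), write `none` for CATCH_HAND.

Answer: L 1 R

Derivation:
Beat 8: 8 mod 2 = 0, so hand = L
Throw height = pattern[8 mod 4] = pattern[0] = 1
Lands at beat 8+1=9, 9 mod 2 = 1, so catch hand = R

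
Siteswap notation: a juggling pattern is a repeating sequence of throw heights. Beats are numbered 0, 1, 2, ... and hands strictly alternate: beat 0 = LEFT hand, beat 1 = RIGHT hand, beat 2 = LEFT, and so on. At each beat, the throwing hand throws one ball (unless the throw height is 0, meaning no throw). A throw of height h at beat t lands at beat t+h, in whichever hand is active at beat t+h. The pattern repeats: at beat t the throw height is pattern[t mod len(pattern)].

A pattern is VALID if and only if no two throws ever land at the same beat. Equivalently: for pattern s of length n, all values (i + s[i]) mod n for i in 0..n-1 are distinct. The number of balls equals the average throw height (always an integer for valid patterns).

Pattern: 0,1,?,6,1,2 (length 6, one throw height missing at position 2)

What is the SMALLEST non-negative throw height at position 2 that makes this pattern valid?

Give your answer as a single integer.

i=0: (0 + 0) mod 6 = 0
i=1: (1 + 1) mod 6 = 2
i=2: s[i]=? (unknown)
i=3: (3 + 6) mod 6 = 3
i=4: (4 + 1) mod 6 = 5
i=5: (5 + 2) mod 6 = 1
Known residues: [0, 1, 2, 3, 5]; need a permutation of 0..5, so missing residue r = 4
Need (2 + s) mod 6 = 4; smallest s = (4 - 2) mod 6 = 2

Answer: 2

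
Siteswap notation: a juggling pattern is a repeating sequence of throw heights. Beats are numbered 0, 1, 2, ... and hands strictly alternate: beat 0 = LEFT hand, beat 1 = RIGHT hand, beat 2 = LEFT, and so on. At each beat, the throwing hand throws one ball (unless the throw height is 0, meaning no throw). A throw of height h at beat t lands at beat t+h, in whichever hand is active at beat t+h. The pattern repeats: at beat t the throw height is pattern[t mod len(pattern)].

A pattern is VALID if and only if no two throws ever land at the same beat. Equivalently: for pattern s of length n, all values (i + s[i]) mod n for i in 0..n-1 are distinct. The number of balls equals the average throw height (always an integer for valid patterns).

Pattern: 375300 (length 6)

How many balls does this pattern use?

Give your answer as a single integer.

Pattern = [3, 7, 5, 3, 0, 0], length n = 6
  position 0: throw height = 3, running sum = 3
  position 1: throw height = 7, running sum = 10
  position 2: throw height = 5, running sum = 15
  position 3: throw height = 3, running sum = 18
  position 4: throw height = 0, running sum = 18
  position 5: throw height = 0, running sum = 18
Total sum = 18; balls = sum / n = 18 / 6 = 3

Answer: 3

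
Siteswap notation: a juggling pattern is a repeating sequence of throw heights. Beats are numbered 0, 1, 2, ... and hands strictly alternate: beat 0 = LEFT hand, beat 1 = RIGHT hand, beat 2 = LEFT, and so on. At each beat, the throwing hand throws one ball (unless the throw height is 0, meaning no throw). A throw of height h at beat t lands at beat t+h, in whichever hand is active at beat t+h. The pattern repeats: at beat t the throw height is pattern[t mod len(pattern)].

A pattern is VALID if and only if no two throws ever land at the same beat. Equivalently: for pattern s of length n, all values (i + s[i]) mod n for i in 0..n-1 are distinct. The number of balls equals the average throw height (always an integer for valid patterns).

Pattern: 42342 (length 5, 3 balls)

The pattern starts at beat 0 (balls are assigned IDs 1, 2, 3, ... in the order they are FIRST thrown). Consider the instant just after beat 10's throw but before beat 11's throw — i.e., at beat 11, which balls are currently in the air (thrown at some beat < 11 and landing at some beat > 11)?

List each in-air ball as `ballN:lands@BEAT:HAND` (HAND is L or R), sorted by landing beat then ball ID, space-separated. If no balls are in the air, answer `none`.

Answer: ball1:lands@12:L ball2:lands@14:L

Derivation:
Beat 0 (L): throw ball1 h=4 -> lands@4:L; in-air after throw: [b1@4:L]
Beat 1 (R): throw ball2 h=2 -> lands@3:R; in-air after throw: [b2@3:R b1@4:L]
Beat 2 (L): throw ball3 h=3 -> lands@5:R; in-air after throw: [b2@3:R b1@4:L b3@5:R]
Beat 3 (R): throw ball2 h=4 -> lands@7:R; in-air after throw: [b1@4:L b3@5:R b2@7:R]
Beat 4 (L): throw ball1 h=2 -> lands@6:L; in-air after throw: [b3@5:R b1@6:L b2@7:R]
Beat 5 (R): throw ball3 h=4 -> lands@9:R; in-air after throw: [b1@6:L b2@7:R b3@9:R]
Beat 6 (L): throw ball1 h=2 -> lands@8:L; in-air after throw: [b2@7:R b1@8:L b3@9:R]
Beat 7 (R): throw ball2 h=3 -> lands@10:L; in-air after throw: [b1@8:L b3@9:R b2@10:L]
Beat 8 (L): throw ball1 h=4 -> lands@12:L; in-air after throw: [b3@9:R b2@10:L b1@12:L]
Beat 9 (R): throw ball3 h=2 -> lands@11:R; in-air after throw: [b2@10:L b3@11:R b1@12:L]
Beat 10 (L): throw ball2 h=4 -> lands@14:L; in-air after throw: [b3@11:R b1@12:L b2@14:L]
Beat 11 (R): throw ball3 h=2 -> lands@13:R; in-air after throw: [b1@12:L b3@13:R b2@14:L]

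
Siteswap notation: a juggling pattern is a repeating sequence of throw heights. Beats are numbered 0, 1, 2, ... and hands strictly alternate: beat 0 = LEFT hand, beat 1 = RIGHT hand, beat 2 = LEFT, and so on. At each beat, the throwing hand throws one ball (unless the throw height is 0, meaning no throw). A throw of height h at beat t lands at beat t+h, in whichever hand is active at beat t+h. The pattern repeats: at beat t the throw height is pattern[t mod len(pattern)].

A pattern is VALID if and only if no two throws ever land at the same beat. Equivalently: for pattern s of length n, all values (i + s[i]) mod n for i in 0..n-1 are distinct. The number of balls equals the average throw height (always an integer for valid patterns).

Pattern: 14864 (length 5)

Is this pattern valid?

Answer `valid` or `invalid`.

i=0: (i + s[i]) mod n = (0 + 1) mod 5 = 1
i=1: (i + s[i]) mod n = (1 + 4) mod 5 = 0
i=2: (i + s[i]) mod n = (2 + 8) mod 5 = 0
i=3: (i + s[i]) mod n = (3 + 6) mod 5 = 4
i=4: (i + s[i]) mod n = (4 + 4) mod 5 = 3
Residues: [1, 0, 0, 4, 3], distinct: False

Answer: invalid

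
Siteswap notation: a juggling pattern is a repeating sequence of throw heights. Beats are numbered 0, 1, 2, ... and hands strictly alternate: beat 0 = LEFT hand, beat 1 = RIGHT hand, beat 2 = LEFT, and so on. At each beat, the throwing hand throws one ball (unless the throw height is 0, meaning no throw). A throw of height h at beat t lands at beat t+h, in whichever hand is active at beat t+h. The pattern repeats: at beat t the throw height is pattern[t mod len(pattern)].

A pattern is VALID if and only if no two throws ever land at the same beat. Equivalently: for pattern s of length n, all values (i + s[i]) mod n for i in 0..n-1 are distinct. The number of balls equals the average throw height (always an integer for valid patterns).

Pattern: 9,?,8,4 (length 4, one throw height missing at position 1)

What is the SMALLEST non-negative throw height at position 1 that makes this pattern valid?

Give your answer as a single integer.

i=0: (0 + 9) mod 4 = 1
i=1: s[i]=? (unknown)
i=2: (2 + 8) mod 4 = 2
i=3: (3 + 4) mod 4 = 3
Known residues: [1, 2, 3]; need a permutation of 0..3, so missing residue r = 0
Need (1 + s) mod 4 = 0; smallest s = (0 - 1) mod 4 = 3

Answer: 3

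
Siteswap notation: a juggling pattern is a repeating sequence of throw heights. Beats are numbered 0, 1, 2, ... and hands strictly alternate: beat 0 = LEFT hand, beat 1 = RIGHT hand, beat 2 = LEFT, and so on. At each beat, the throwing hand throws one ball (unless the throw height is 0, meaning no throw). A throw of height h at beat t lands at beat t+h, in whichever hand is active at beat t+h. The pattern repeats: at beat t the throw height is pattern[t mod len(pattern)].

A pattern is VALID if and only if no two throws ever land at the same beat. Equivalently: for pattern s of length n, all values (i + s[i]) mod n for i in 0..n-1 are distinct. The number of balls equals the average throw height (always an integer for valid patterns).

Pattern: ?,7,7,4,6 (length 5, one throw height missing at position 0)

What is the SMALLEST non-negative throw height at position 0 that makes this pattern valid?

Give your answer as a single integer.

i=0: s[i]=? (unknown)
i=1: (1 + 7) mod 5 = 3
i=2: (2 + 7) mod 5 = 4
i=3: (3 + 4) mod 5 = 2
i=4: (4 + 6) mod 5 = 0
Known residues: [0, 2, 3, 4]; need a permutation of 0..4, so missing residue r = 1
Need (0 + s) mod 5 = 1; smallest s = (1 - 0) mod 5 = 1

Answer: 1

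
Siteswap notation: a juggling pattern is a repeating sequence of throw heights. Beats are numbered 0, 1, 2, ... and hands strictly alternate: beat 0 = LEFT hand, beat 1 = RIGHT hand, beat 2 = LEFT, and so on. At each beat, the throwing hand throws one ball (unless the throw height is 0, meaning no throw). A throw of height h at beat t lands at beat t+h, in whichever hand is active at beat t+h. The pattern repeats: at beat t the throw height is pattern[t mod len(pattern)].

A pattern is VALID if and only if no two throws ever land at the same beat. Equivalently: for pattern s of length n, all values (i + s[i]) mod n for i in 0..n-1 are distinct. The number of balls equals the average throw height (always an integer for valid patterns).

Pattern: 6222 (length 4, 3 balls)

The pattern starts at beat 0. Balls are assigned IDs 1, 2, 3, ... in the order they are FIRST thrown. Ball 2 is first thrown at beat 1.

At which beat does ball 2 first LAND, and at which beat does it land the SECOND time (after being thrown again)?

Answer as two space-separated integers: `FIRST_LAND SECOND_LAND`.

Answer: 3 5

Derivation:
Beat 0 (L): throw ball1 h=6 -> lands@6:L; in-air after throw: [b1@6:L]
Beat 1 (R): throw ball2 h=2 -> lands@3:R; in-air after throw: [b2@3:R b1@6:L]
Beat 2 (L): throw ball3 h=2 -> lands@4:L; in-air after throw: [b2@3:R b3@4:L b1@6:L]
Beat 3 (R): throw ball2 h=2 -> lands@5:R; in-air after throw: [b3@4:L b2@5:R b1@6:L]
Beat 4 (L): throw ball3 h=6 -> lands@10:L; in-air after throw: [b2@5:R b1@6:L b3@10:L]
Beat 5 (R): throw ball2 h=2 -> lands@7:R; in-air after throw: [b1@6:L b2@7:R b3@10:L]
Ball 2: thrown@1 h=2 -> first land @3; rethrown@3 h=2 -> second land @5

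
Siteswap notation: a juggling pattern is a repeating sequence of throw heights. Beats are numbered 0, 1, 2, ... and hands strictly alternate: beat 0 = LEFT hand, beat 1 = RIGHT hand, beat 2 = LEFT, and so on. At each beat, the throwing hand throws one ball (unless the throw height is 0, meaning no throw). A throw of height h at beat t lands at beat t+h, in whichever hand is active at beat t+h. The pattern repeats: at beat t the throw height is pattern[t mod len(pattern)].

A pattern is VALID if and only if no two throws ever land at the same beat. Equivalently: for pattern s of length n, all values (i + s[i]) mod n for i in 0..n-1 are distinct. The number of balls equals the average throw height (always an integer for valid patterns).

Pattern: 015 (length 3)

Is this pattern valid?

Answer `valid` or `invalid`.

i=0: (i + s[i]) mod n = (0 + 0) mod 3 = 0
i=1: (i + s[i]) mod n = (1 + 1) mod 3 = 2
i=2: (i + s[i]) mod n = (2 + 5) mod 3 = 1
Residues: [0, 2, 1], distinct: True

Answer: valid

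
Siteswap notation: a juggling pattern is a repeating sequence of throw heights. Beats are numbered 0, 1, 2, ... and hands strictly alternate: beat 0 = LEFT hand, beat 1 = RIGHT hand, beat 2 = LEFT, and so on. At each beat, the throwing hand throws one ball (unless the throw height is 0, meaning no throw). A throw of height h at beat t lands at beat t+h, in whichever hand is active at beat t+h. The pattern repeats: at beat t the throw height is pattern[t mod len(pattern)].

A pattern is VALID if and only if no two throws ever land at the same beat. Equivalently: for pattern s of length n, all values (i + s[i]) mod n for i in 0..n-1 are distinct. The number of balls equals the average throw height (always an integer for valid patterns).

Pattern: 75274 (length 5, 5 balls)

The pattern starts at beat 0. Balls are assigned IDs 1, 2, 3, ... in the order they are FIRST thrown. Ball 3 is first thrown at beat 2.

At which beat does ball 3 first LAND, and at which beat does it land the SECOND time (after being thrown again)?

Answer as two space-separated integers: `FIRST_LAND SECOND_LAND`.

Beat 0 (L): throw ball1 h=7 -> lands@7:R; in-air after throw: [b1@7:R]
Beat 1 (R): throw ball2 h=5 -> lands@6:L; in-air after throw: [b2@6:L b1@7:R]
Beat 2 (L): throw ball3 h=2 -> lands@4:L; in-air after throw: [b3@4:L b2@6:L b1@7:R]
Beat 3 (R): throw ball4 h=7 -> lands@10:L; in-air after throw: [b3@4:L b2@6:L b1@7:R b4@10:L]
Beat 4 (L): throw ball3 h=4 -> lands@8:L; in-air after throw: [b2@6:L b1@7:R b3@8:L b4@10:L]
Beat 5 (R): throw ball5 h=7 -> lands@12:L; in-air after throw: [b2@6:L b1@7:R b3@8:L b4@10:L b5@12:L]
Beat 6 (L): throw ball2 h=5 -> lands@11:R; in-air after throw: [b1@7:R b3@8:L b4@10:L b2@11:R b5@12:L]
Beat 7 (R): throw ball1 h=2 -> lands@9:R; in-air after throw: [b3@8:L b1@9:R b4@10:L b2@11:R b5@12:L]
Beat 8 (L): throw ball3 h=7 -> lands@15:R; in-air after throw: [b1@9:R b4@10:L b2@11:R b5@12:L b3@15:R]
Ball 3: thrown@2 h=2 -> first land @4; rethrown@4 h=4 -> second land @8

Answer: 4 8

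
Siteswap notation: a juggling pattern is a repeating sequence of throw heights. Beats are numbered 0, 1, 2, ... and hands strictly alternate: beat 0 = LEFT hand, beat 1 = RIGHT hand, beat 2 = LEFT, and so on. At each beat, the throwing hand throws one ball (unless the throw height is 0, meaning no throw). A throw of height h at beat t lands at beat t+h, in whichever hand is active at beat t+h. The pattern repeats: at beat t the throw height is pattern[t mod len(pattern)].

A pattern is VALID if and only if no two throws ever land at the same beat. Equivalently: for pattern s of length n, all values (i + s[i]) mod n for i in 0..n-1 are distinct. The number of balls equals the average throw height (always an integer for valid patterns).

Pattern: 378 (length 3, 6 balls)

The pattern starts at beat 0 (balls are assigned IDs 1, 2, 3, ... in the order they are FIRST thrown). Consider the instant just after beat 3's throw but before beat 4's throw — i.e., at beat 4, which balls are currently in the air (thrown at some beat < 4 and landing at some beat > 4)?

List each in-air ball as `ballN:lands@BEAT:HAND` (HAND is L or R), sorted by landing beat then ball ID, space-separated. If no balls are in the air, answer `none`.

Answer: ball1:lands@6:L ball2:lands@8:L ball3:lands@10:L

Derivation:
Beat 0 (L): throw ball1 h=3 -> lands@3:R; in-air after throw: [b1@3:R]
Beat 1 (R): throw ball2 h=7 -> lands@8:L; in-air after throw: [b1@3:R b2@8:L]
Beat 2 (L): throw ball3 h=8 -> lands@10:L; in-air after throw: [b1@3:R b2@8:L b3@10:L]
Beat 3 (R): throw ball1 h=3 -> lands@6:L; in-air after throw: [b1@6:L b2@8:L b3@10:L]
Beat 4 (L): throw ball4 h=7 -> lands@11:R; in-air after throw: [b1@6:L b2@8:L b3@10:L b4@11:R]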